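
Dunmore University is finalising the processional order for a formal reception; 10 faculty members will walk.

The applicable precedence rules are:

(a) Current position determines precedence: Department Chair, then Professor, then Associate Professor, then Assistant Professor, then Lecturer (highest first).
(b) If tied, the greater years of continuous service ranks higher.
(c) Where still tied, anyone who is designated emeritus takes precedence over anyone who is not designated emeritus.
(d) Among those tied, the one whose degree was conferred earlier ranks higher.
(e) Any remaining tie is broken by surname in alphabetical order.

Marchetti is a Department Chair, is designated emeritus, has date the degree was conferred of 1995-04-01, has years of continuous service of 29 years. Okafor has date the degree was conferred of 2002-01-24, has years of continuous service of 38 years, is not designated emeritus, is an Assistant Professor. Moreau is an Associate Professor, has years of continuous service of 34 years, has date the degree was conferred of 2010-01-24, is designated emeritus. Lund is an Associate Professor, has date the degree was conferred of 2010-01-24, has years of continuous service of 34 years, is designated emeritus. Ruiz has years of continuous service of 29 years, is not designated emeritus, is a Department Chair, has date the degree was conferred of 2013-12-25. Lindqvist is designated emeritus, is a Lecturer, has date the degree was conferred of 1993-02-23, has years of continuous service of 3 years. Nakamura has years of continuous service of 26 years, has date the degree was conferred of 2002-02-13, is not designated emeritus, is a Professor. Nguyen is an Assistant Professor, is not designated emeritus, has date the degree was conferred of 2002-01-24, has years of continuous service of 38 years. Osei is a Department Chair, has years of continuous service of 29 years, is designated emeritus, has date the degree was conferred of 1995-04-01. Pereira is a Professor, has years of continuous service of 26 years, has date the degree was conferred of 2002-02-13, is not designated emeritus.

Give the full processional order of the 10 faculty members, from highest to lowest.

Marchetti, Osei, Ruiz, Nakamura, Pereira, Lund, Moreau, Nguyen, Okafor, Lindqvist

By current position: Marchetti, Osei and Ruiz (Department Chair); then Nakamura and Pereira (Professor); then Lund and Moreau (Associate Professor); then Nguyen and Okafor (Assistant Professor); then Lindqvist (Lecturer).
Marchetti, Osei and Ruiz all have years of continuous service 29 years, so the next rule applies.
Among Marchetti, Osei and Ruiz, designated emeritus before not designated emeritus: Marchetti and Osei (designated emeritus) before Ruiz (not designated emeritus).
Marchetti and Osei both have date the degree was conferred 1995-04-01, so the next rule applies.
Among Marchetti and Osei, alphabetically by surname: Marchetti before Osei.
Nakamura and Pereira both have years of continuous service 26 years, so the next rule applies.
Nakamura and Pereira are each not designated emeritus, so the next rule applies.
Nakamura and Pereira both have date the degree was conferred 2002-02-13, so the next rule applies.
Among Nakamura and Pereira, alphabetically by surname: Nakamura before Pereira.
Lund and Moreau both have years of continuous service 34 years, so the next rule applies.
Lund and Moreau are each designated emeritus, so the next rule applies.
Lund and Moreau both have date the degree was conferred 2010-01-24, so the next rule applies.
Among Lund and Moreau, alphabetically by surname: Lund before Moreau.
Nguyen and Okafor both have years of continuous service 38 years, so the next rule applies.
Nguyen and Okafor are each not designated emeritus, so the next rule applies.
Nguyen and Okafor both have date the degree was conferred 2002-01-24, so the next rule applies.
Among Nguyen and Okafor, alphabetically by surname: Nguyen before Okafor.
Full order: Marchetti, Osei, Ruiz, Nakamura, Pereira, Lund, Moreau, Nguyen, Okafor, Lindqvist.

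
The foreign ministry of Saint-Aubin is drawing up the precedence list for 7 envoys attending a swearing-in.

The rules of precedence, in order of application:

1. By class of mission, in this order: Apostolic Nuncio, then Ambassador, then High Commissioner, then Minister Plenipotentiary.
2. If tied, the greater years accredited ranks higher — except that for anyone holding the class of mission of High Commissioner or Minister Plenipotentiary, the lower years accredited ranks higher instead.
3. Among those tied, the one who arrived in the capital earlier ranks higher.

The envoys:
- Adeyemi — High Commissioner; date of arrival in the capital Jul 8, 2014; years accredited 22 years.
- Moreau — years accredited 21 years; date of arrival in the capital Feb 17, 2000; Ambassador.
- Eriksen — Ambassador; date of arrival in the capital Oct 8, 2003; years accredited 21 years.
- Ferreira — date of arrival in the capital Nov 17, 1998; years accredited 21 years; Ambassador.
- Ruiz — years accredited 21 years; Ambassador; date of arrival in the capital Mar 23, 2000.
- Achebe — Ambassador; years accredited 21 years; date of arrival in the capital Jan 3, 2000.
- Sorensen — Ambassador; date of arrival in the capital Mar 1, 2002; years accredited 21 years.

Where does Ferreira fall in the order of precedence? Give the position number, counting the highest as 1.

1

By class of mission: Ferreira, Achebe, Moreau, Ruiz, Sorensen and Eriksen (Ambassador); then Adeyemi (High Commissioner).
Ferreira, Achebe, Moreau, Ruiz, Sorensen and Eriksen all have years accredited 21 years, so the next rule applies.
Among Ferreira, Achebe, Moreau, Ruiz, Sorensen and Eriksen, by date of arrival in the capital (earlier first): Ferreira (Nov 17, 1998) before Achebe (Jan 3, 2000) before Moreau (Feb 17, 2000) before Ruiz (Mar 23, 2000) before Sorensen (Mar 1, 2002) before Eriksen (Oct 8, 2003).
Order: Ferreira, Achebe, Moreau, Ruiz, Sorensen, Eriksen, Adeyemi. So position 1.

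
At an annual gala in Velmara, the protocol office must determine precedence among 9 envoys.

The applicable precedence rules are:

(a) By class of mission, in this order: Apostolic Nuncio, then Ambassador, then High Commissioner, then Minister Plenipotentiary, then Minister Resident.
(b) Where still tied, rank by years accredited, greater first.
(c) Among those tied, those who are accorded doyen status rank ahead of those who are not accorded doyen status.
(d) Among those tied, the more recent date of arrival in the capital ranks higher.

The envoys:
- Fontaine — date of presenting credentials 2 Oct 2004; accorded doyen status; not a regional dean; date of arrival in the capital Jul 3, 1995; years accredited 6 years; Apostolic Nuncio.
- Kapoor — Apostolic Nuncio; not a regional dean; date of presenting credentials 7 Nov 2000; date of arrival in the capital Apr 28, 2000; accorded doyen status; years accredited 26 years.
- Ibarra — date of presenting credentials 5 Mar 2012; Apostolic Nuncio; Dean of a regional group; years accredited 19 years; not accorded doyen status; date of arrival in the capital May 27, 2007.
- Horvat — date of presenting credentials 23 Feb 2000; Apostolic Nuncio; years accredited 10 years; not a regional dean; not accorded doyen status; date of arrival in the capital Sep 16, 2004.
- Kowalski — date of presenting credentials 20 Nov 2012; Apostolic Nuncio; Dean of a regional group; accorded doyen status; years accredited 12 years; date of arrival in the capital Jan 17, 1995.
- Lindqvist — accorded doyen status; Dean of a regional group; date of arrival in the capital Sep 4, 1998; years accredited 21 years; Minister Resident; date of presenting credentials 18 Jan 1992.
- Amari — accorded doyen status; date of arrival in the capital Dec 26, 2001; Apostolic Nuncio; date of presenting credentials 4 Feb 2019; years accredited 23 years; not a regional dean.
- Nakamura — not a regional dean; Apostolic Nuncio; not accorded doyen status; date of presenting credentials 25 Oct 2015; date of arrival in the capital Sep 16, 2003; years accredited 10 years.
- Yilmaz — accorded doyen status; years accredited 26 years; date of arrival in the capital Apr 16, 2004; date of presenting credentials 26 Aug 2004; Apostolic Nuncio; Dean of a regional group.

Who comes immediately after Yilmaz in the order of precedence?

Kapoor

By class of mission: Yilmaz, Kapoor, Amari, Ibarra, Kowalski, Horvat, Nakamura and Fontaine (Apostolic Nuncio); then Lindqvist (Minister Resident).
Among Yilmaz, Kapoor, Amari, Ibarra, Kowalski, Horvat, Nakamura and Fontaine, by years accredited (higher first): Yilmaz and Kapoor (26 years) before Amari (23 years) before Ibarra (19 years) before Kowalski (12 years) before Horvat and Nakamura (10 years) before Fontaine (6 years).
Yilmaz and Kapoor are each accorded doyen status, so the next rule applies.
Among Yilmaz and Kapoor, by date of arrival in the capital (later first): Yilmaz (Apr 16, 2004) before Kapoor (Apr 28, 2000).
Horvat and Nakamura are each not accorded doyen status, so the next rule applies.
Among Horvat and Nakamura, by date of arrival in the capital (later first): Horvat (Sep 16, 2004) before Nakamura (Sep 16, 2003).
Order: Yilmaz, Kapoor, Amari, Ibarra, Kowalski, Horvat, Nakamura, Fontaine, Lindqvist.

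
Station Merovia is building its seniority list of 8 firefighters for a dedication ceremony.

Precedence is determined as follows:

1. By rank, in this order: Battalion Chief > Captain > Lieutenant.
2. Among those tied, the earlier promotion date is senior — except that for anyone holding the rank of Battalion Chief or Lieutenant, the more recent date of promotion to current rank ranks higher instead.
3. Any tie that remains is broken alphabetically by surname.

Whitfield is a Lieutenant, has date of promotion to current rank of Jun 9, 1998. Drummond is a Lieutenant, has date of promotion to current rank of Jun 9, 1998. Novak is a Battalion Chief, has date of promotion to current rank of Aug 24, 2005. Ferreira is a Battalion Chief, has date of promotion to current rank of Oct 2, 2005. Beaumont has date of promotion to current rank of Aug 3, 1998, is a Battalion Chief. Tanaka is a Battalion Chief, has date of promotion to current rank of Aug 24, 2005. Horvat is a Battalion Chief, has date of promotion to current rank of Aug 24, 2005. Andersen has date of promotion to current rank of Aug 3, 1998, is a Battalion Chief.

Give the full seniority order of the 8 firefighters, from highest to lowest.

Ferreira, Horvat, Novak, Tanaka, Andersen, Beaumont, Drummond, Whitfield

By rank: Ferreira, Horvat, Novak, Tanaka, Andersen and Beaumont (Battalion Chief); then Drummond and Whitfield (Lieutenant).
Among Ferreira, Horvat, Novak, Tanaka, Andersen and Beaumont, by date of promotion to current rank (later first) (reversed rule for this group): Ferreira (Oct 2, 2005) before Horvat, Novak and Tanaka (Aug 24, 2005) before Andersen and Beaumont (Aug 3, 1998).
Among Horvat, Novak and Tanaka, alphabetically by surname: Horvat before Novak before Tanaka.
Among Andersen and Beaumont, alphabetically by surname: Andersen before Beaumont.
Drummond and Whitfield both have date of promotion to current rank Jun 9, 1998, so the next rule applies.
Among Drummond and Whitfield, alphabetically by surname: Drummond before Whitfield.
Full order: Ferreira, Horvat, Novak, Tanaka, Andersen, Beaumont, Drummond, Whitfield.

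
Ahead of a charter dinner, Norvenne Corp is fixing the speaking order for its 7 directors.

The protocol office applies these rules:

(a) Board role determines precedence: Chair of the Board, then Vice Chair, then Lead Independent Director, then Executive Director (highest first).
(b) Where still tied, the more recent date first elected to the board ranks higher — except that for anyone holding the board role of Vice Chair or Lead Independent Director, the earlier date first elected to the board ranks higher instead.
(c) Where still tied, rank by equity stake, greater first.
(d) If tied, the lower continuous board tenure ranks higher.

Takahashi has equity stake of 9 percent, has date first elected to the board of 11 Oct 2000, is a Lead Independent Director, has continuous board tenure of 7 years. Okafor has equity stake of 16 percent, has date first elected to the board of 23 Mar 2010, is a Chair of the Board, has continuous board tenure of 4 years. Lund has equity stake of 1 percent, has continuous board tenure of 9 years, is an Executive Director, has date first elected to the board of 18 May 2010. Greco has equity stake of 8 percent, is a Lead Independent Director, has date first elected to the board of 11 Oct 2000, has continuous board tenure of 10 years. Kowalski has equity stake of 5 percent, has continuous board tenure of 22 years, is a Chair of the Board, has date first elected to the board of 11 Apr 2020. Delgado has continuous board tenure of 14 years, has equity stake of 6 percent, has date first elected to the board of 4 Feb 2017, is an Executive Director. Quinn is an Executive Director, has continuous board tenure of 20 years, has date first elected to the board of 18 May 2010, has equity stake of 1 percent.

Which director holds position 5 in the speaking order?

By board role: Kowalski and Okafor (Chair of the Board); then Takahashi and Greco (Lead Independent Director); then Delgado, Lund and Quinn (Executive Director).
Among Kowalski and Okafor, by date first elected to the board (later first): Kowalski (11 Apr 2020) before Okafor (23 Mar 2010).
Takahashi and Greco both have date first elected to the board 11 Oct 2000, so the next rule applies.
Among Takahashi and Greco, by equity stake (higher first): Takahashi (9 percent) before Greco (8 percent).
Among Delgado, Lund and Quinn, by date first elected to the board (later first): Delgado (4 Feb 2017) before Lund and Quinn (18 May 2010).
Lund and Quinn both have equity stake 1 percent, so the next rule applies.
Among Lund and Quinn, by continuous board tenure (lower first): Lund (9 years) before Quinn (20 years).
Order: Kowalski, Okafor, Takahashi, Greco, Delgado, Lund, Quinn.

Delgado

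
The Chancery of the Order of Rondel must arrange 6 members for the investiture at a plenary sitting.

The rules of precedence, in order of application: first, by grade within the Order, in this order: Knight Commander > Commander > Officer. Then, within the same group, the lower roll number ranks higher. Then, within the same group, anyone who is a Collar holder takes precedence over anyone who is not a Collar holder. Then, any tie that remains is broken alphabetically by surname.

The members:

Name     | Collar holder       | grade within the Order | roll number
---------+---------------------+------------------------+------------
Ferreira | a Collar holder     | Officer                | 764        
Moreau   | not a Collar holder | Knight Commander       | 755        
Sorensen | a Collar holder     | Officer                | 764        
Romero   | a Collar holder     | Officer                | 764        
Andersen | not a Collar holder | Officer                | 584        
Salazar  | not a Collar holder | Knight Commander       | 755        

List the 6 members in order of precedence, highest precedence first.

Moreau, Salazar, Andersen, Ferreira, Romero, Sorensen

By grade within the Order: Moreau and Salazar (Knight Commander); then Andersen, Ferreira, Romero and Sorensen (Officer).
Moreau and Salazar both have roll number 755, so the next rule applies.
Moreau and Salazar are each not a Collar holder, so the next rule applies.
Among Moreau and Salazar, alphabetically by surname: Moreau before Salazar.
Among Andersen, Ferreira, Romero and Sorensen, by roll number (lower first): Andersen (584) before Ferreira, Romero and Sorensen (764).
Ferreira, Romero and Sorensen are each a Collar holder, so the next rule applies.
Among Ferreira, Romero and Sorensen, alphabetically by surname: Ferreira before Romero before Sorensen.
Full order: Moreau, Salazar, Andersen, Ferreira, Romero, Sorensen.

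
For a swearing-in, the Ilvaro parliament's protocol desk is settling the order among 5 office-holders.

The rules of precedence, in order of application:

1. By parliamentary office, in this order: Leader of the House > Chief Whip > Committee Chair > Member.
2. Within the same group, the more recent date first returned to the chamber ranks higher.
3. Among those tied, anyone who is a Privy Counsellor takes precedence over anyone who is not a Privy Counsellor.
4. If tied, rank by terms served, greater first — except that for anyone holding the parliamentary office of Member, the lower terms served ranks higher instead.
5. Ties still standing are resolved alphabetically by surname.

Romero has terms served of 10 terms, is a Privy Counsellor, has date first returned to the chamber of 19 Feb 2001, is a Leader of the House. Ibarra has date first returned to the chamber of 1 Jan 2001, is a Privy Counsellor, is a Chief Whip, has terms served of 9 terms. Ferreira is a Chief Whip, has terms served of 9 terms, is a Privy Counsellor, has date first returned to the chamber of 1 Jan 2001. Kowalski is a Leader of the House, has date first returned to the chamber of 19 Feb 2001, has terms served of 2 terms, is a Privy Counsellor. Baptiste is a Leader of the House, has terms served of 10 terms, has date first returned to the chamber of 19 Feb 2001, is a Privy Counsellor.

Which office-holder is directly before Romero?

Baptiste

By parliamentary office: Baptiste, Romero and Kowalski (Leader of the House); then Ferreira and Ibarra (Chief Whip).
Baptiste, Romero and Kowalski all have date first returned to the chamber 19 Feb 2001, so the next rule applies.
Baptiste, Romero and Kowalski are each a Privy Counsellor, so the next rule applies.
Among Baptiste, Romero and Kowalski, by terms served (higher first): Baptiste and Romero (10 terms) before Kowalski (2 terms).
Among Baptiste and Romero, alphabetically by surname: Baptiste before Romero.
Ferreira and Ibarra both have date first returned to the chamber 1 Jan 2001, so the next rule applies.
Ferreira and Ibarra are each a Privy Counsellor, so the next rule applies.
Ferreira and Ibarra both have terms served 9 terms, so the next rule applies.
Among Ferreira and Ibarra, alphabetically by surname: Ferreira before Ibarra.
Order: Baptiste, Romero, Kowalski, Ferreira, Ibarra.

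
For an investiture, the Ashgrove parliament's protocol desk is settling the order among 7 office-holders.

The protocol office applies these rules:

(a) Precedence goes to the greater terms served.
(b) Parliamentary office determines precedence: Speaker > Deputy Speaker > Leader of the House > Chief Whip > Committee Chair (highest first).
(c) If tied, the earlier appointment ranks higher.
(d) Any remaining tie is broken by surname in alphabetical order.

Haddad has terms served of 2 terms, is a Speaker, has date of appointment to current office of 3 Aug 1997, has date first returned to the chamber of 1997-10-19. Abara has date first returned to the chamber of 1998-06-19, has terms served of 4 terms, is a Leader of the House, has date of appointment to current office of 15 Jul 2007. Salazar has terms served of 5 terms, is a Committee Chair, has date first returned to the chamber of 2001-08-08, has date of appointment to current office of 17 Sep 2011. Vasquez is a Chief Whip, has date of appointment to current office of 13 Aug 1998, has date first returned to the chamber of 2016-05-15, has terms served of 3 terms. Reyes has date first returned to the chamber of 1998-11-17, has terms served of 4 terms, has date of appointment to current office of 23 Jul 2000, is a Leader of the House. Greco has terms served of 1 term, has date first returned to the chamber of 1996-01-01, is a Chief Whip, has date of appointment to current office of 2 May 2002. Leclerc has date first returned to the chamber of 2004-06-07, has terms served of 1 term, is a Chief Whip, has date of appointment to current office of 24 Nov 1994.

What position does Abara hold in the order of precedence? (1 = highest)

3

By terms served (higher first): Salazar (5 terms); then Reyes and Abara (both 4 terms); then Vasquez (3 terms); then Haddad (2 terms); then Leclerc and Greco (both 1 term).
Reyes and Abara are each Leader of the House, so the next rule applies.
Among Reyes and Abara, by date of appointment to current office (earlier first): Reyes (23 Jul 2000) before Abara (15 Jul 2007).
Leclerc and Greco are each Chief Whip, so the next rule applies.
Among Leclerc and Greco, by date of appointment to current office (earlier first): Leclerc (24 Nov 1994) before Greco (2 May 2002).
Order: Salazar, Reyes, Abara, Vasquez, Haddad, Leclerc, Greco. So position 3.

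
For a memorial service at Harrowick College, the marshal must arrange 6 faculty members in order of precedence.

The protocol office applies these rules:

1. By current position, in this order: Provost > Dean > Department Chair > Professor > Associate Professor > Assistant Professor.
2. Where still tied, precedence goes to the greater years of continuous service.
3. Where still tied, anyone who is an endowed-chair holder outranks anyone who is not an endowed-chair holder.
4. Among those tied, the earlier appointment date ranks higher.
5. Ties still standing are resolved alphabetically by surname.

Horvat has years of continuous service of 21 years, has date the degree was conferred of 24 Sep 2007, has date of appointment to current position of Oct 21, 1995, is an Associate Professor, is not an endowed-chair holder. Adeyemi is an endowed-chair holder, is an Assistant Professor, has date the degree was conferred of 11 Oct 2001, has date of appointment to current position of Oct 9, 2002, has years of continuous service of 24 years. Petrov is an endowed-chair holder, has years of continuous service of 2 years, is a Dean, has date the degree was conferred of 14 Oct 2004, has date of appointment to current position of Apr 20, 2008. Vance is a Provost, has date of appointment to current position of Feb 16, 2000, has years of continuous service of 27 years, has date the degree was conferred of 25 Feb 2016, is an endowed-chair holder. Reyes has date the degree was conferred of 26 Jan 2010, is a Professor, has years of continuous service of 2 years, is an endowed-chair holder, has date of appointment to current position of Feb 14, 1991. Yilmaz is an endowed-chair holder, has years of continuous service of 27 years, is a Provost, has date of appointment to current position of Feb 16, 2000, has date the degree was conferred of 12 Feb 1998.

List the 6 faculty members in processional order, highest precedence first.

Vance, Yilmaz, Petrov, Reyes, Horvat, Adeyemi

By current position: Vance and Yilmaz (Provost); then Petrov (Dean); then Reyes (Professor); then Horvat (Associate Professor); then Adeyemi (Assistant Professor).
Vance and Yilmaz both have years of continuous service 27 years, so the next rule applies.
Vance and Yilmaz are each an endowed-chair holder, so the next rule applies.
Vance and Yilmaz both have date of appointment to current position Feb 16, 2000, so the next rule applies.
Among Vance and Yilmaz, alphabetically by surname: Vance before Yilmaz.
Full order: Vance, Yilmaz, Petrov, Reyes, Horvat, Adeyemi.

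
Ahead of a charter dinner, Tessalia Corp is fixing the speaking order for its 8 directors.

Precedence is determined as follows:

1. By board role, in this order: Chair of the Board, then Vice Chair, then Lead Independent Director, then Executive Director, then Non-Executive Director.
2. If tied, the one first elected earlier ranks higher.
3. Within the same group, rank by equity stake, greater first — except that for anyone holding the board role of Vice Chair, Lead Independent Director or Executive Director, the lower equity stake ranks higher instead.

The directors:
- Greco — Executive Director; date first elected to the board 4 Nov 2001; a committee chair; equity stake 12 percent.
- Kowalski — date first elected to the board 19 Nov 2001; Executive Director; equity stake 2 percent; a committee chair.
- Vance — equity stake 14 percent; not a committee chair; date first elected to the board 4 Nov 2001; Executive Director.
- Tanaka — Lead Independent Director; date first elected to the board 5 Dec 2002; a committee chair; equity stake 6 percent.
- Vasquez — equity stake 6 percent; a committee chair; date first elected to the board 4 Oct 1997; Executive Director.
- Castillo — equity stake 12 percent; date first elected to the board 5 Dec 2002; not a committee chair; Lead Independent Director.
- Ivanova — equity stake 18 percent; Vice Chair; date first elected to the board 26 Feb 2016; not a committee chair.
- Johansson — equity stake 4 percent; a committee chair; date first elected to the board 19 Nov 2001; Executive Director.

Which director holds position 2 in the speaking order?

Tanaka

By board role: Ivanova (Vice Chair); then Tanaka and Castillo (Lead Independent Director); then Vasquez, Greco, Vance, Kowalski and Johansson (Executive Director).
Tanaka and Castillo both have date first elected to the board 5 Dec 2002, so the next rule applies.
Among Tanaka and Castillo, by equity stake (lower first) (reversed rule for this group): Tanaka (6 percent) before Castillo (12 percent).
Among Vasquez, Greco, Vance, Kowalski and Johansson, by date first elected to the board (earlier first): Vasquez (4 Oct 1997) before Greco and Vance (4 Nov 2001) before Kowalski and Johansson (19 Nov 2001).
Among Greco and Vance, by equity stake (lower first) (reversed rule for this group): Greco (12 percent) before Vance (14 percent).
Among Kowalski and Johansson, by equity stake (lower first) (reversed rule for this group): Kowalski (2 percent) before Johansson (4 percent).
Order: Ivanova, Tanaka, Castillo, Vasquez, Greco, Vance, Kowalski, Johansson.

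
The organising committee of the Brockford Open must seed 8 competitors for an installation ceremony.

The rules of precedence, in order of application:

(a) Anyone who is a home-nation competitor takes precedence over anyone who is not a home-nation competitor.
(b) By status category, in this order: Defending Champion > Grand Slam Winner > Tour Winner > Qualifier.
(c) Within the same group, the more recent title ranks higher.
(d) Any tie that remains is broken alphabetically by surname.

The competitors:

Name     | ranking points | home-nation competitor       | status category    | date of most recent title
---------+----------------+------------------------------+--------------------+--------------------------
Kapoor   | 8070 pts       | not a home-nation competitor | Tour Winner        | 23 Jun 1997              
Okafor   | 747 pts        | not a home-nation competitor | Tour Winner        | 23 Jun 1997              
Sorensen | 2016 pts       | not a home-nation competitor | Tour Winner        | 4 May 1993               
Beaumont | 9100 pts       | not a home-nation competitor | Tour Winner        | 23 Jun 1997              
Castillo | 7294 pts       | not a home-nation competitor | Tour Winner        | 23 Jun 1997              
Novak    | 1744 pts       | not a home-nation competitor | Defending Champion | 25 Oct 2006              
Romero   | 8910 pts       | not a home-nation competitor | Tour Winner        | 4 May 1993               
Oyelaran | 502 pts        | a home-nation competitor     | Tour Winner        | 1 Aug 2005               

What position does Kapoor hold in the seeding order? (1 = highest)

5

By the first rule: Oyelaran (a home-nation competitor); then Novak, Beaumont, Castillo, Kapoor, Okafor, Romero and Sorensen (each not a home-nation competitor).
Among Novak, Beaumont, Castillo, Kapoor, Okafor, Romero and Sorensen, by status category: Novak (Defending Champion) before Beaumont, Castillo, Kapoor, Okafor, Romero and Sorensen (Tour Winner).
Among Beaumont, Castillo, Kapoor, Okafor, Romero and Sorensen, by date of most recent title (later first): Beaumont, Castillo, Kapoor and Okafor (23 Jun 1997) before Romero and Sorensen (4 May 1993).
Among Beaumont, Castillo, Kapoor and Okafor, alphabetically by surname: Beaumont before Castillo before Kapoor before Okafor.
Among Romero and Sorensen, alphabetically by surname: Romero before Sorensen.
Order: Oyelaran, Novak, Beaumont, Castillo, Kapoor, Okafor, Romero, Sorensen. So position 5.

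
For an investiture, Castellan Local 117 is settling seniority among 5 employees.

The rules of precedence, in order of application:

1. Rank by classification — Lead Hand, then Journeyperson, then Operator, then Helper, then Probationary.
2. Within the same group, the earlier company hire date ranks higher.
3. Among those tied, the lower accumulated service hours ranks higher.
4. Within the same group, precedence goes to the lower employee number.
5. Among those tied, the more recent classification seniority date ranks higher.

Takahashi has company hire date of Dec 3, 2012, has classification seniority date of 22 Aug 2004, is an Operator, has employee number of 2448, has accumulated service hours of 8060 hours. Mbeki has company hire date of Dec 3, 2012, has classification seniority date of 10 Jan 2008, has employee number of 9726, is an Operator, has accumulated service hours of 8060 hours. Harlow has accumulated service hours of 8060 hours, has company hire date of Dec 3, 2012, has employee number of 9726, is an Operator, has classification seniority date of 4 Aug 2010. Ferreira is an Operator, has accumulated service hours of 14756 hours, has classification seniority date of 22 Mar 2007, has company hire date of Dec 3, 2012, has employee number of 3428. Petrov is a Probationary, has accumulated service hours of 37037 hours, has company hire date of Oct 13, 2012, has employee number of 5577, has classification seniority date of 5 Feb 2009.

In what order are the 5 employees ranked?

By classification: Takahashi, Harlow, Mbeki and Ferreira (Operator); then Petrov (Probationary).
Takahashi, Harlow, Mbeki and Ferreira all have company hire date Dec 3, 2012, so the next rule applies.
Among Takahashi, Harlow, Mbeki and Ferreira, by accumulated service hours (lower first): Takahashi, Harlow and Mbeki (8060 hours) before Ferreira (14756 hours).
Among Takahashi, Harlow and Mbeki, by employee number (lower first): Takahashi (2448) before Harlow and Mbeki (9726).
Among Harlow and Mbeki, by classification seniority date (later first): Harlow (4 Aug 2010) before Mbeki (10 Jan 2008).
Full order: Takahashi, Harlow, Mbeki, Ferreira, Petrov.

Takahashi, Harlow, Mbeki, Ferreira, Petrov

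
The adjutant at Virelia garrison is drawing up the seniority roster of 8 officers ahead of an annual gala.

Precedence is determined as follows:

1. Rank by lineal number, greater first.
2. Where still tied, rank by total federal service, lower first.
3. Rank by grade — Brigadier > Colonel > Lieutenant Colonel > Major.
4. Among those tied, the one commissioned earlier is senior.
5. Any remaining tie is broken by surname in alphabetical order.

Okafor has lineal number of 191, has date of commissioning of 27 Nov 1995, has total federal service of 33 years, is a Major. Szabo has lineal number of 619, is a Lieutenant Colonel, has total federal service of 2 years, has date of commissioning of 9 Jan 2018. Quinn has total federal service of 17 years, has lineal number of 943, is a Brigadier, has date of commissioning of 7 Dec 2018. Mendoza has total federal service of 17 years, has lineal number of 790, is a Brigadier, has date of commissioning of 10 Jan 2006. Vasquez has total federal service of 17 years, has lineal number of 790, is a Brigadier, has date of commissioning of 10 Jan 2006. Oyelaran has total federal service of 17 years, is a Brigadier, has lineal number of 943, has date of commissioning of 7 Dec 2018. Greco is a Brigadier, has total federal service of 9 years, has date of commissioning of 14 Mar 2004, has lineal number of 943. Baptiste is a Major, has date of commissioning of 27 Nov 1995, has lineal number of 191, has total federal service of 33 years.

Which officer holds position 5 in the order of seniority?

Vasquez

By lineal number (higher first): Greco, Oyelaran and Quinn (each 943); then Mendoza and Vasquez (both 790); then Szabo (619); then Baptiste and Okafor (both 191).
Among Greco, Oyelaran and Quinn, by total federal service (lower first): Greco (9 years) before Oyelaran and Quinn (17 years).
Oyelaran and Quinn are each Brigadier, so the next rule applies.
Oyelaran and Quinn both have date of commissioning 7 Dec 2018, so the next rule applies.
Among Oyelaran and Quinn, alphabetically by surname: Oyelaran before Quinn.
Mendoza and Vasquez both have total federal service 17 years, so the next rule applies.
Mendoza and Vasquez are each Brigadier, so the next rule applies.
Mendoza and Vasquez both have date of commissioning 10 Jan 2006, so the next rule applies.
Among Mendoza and Vasquez, alphabetically by surname: Mendoza before Vasquez.
Baptiste and Okafor both have total federal service 33 years, so the next rule applies.
Baptiste and Okafor are each Major, so the next rule applies.
Baptiste and Okafor both have date of commissioning 27 Nov 1995, so the next rule applies.
Among Baptiste and Okafor, alphabetically by surname: Baptiste before Okafor.
Order: Greco, Oyelaran, Quinn, Mendoza, Vasquez, Szabo, Baptiste, Okafor.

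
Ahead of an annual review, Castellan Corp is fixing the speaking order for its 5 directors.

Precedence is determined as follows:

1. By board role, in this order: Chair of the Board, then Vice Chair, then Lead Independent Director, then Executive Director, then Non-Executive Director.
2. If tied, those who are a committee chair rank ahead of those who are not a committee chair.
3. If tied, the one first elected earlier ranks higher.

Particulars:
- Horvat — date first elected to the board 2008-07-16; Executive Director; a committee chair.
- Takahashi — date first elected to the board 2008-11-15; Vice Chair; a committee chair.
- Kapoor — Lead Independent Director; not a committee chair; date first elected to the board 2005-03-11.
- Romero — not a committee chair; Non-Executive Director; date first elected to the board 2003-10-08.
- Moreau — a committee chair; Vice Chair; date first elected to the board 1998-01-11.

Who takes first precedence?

By board role: Moreau and Takahashi (Vice Chair); then Kapoor (Lead Independent Director); then Horvat (Executive Director); then Romero (Non-Executive Director).
Moreau and Takahashi are each a committee chair, so the next rule applies.
Among Moreau and Takahashi, by date first elected to the board (earlier first): Moreau (1998-01-11) before Takahashi (2008-11-15).
Order: Moreau, Takahashi, Kapoor, Horvat, Romero.

Moreau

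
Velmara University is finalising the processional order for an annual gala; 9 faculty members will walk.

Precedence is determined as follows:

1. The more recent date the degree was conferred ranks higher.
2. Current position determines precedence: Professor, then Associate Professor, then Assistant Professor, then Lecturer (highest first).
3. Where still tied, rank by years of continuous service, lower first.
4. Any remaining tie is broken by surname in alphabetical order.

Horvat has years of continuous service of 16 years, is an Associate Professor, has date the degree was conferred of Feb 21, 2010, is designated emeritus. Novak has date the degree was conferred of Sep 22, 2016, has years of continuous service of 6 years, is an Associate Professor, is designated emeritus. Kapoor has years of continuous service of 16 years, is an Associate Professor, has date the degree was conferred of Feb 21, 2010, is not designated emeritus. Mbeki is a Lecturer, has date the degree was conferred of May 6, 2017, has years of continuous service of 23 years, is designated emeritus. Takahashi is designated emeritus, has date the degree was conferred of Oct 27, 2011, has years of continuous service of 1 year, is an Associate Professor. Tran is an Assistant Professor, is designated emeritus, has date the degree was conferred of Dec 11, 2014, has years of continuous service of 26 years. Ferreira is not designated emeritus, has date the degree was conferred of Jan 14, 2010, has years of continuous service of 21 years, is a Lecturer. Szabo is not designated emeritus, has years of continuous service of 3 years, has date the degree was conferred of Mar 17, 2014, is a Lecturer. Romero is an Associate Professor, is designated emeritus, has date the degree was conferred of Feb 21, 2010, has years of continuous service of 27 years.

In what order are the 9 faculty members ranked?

Mbeki, Novak, Tran, Szabo, Takahashi, Horvat, Kapoor, Romero, Ferreira

By date the degree was conferred (later first): Mbeki (May 6, 2017); then Novak (Sep 22, 2016); then Tran (Dec 11, 2014); then Szabo (Mar 17, 2014); then Takahashi (Oct 27, 2011); then Horvat, Kapoor and Romero (each Feb 21, 2010); then Ferreira (Jan 14, 2010).
Horvat, Kapoor and Romero are each Associate Professor, so the next rule applies.
Among Horvat, Kapoor and Romero, by years of continuous service (lower first): Horvat and Kapoor (16 years) before Romero (27 years).
Among Horvat and Kapoor, alphabetically by surname: Horvat before Kapoor.
Full order: Mbeki, Novak, Tran, Szabo, Takahashi, Horvat, Kapoor, Romero, Ferreira.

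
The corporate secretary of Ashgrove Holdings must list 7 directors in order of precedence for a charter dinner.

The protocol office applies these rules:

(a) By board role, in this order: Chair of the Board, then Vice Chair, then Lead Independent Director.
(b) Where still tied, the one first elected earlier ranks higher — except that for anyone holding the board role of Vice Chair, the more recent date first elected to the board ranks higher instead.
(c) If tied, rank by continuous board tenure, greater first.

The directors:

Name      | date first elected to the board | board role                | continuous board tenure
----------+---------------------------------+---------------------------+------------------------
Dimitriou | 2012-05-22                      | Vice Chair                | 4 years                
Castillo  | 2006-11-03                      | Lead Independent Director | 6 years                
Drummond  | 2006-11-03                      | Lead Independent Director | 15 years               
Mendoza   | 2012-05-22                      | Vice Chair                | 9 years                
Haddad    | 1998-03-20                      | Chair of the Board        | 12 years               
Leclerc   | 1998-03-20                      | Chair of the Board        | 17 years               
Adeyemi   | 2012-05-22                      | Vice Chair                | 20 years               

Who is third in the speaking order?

Adeyemi

By board role: Leclerc and Haddad (Chair of the Board); then Adeyemi, Mendoza and Dimitriou (Vice Chair); then Drummond and Castillo (Lead Independent Director).
Leclerc and Haddad both have date first elected to the board 1998-03-20, so the next rule applies.
Among Leclerc and Haddad, by continuous board tenure (higher first): Leclerc (17 years) before Haddad (12 years).
Adeyemi, Mendoza and Dimitriou all have date first elected to the board 2012-05-22, so the next rule applies.
Among Adeyemi, Mendoza and Dimitriou, by continuous board tenure (higher first): Adeyemi (20 years) before Mendoza (9 years) before Dimitriou (4 years).
Drummond and Castillo both have date first elected to the board 2006-11-03, so the next rule applies.
Among Drummond and Castillo, by continuous board tenure (higher first): Drummond (15 years) before Castillo (6 years).
Order: Leclerc, Haddad, Adeyemi, Mendoza, Dimitriou, Drummond, Castillo.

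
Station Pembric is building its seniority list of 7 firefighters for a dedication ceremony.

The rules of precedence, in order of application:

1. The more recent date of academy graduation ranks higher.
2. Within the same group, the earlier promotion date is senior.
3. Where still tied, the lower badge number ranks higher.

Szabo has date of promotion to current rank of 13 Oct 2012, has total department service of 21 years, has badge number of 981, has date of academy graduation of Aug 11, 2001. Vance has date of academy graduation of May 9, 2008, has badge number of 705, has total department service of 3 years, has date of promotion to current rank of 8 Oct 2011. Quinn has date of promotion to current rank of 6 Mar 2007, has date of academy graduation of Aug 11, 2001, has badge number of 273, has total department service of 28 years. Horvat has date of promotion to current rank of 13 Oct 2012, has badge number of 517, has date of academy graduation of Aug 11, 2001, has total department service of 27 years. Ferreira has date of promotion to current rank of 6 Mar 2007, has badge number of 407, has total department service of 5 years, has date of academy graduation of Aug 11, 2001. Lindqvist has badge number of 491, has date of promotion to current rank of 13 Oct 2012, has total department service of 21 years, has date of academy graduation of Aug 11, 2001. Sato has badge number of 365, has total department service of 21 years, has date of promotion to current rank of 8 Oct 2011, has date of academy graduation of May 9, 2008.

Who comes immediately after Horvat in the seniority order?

Szabo

By date of academy graduation (later first): Sato and Vance (both May 9, 2008); then Quinn, Ferreira, Lindqvist, Horvat and Szabo (each Aug 11, 2001).
Sato and Vance both have date of promotion to current rank 8 Oct 2011, so the next rule applies.
Among Sato and Vance, by badge number (lower first): Sato (365) before Vance (705).
Among Quinn, Ferreira, Lindqvist, Horvat and Szabo, by date of promotion to current rank (earlier first): Quinn and Ferreira (6 Mar 2007) before Lindqvist, Horvat and Szabo (13 Oct 2012).
Among Quinn and Ferreira, by badge number (lower first): Quinn (273) before Ferreira (407).
Among Lindqvist, Horvat and Szabo, by badge number (lower first): Lindqvist (491) before Horvat (517) before Szabo (981).
Order: Sato, Vance, Quinn, Ferreira, Lindqvist, Horvat, Szabo.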